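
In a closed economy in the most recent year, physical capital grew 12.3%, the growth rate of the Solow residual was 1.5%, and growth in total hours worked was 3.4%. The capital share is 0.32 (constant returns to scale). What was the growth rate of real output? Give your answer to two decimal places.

7.75%

Labor's share = 1 − 0.32 = 0.68.
Physical capital: 0.32 × 12.3 = 3.936 pp.
Total hours worked: 0.68 × 3.4 = 2.312 pp.
Output growth = 1.5 + 6.248 = 7.748%.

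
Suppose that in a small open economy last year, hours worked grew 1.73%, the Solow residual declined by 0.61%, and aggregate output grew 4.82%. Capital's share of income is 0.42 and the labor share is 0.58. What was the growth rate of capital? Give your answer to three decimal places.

10.540%

Labor's share = 1 − 0.42 = 0.58.
gY = gA + 0.58×1.73 + 0.42×g.
0.42×g = 4.82 + 0.61 − 1.0034 = 4.4266.
g = 4.4266 / 0.42 = 10.53952%.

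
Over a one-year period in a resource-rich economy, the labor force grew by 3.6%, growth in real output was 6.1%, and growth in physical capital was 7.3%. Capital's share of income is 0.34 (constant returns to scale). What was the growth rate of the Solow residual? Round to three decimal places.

Labor's share = 1 − 0.34 = 0.66.
Physical capital: 0.34 × 7.3 = 2.482 pp.
The labor force: 0.66 × 3.6 = 2.376 pp.
TFP growth = 6.1 − 4.858 = 1.242%.

1.242%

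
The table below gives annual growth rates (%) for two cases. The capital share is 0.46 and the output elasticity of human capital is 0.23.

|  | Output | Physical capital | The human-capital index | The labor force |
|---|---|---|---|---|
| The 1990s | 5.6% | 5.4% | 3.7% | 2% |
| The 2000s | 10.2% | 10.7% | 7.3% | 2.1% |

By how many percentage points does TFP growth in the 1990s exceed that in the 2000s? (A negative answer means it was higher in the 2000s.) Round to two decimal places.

Labor's share = 1 − 0.46 − 0.23 = 0.31.
The 1990s: TFP = 5.6 − 2.484 − 0.851 − 0.62 = 1.645%.
The 2000s: TFP = 10.2 − 4.922 − 1.679 − 0.651 = 2.948%.
Difference = 1.645 − (2.948) = -1.303 pp.

-1.30 percentage points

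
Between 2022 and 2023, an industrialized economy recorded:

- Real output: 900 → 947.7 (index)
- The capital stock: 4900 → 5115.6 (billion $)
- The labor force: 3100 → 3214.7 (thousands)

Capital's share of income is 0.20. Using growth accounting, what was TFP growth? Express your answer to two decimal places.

Real output growth = (947.7 − 900) / 900 = 5.3%.
The capital stock growth = (5115.6 − 4900) / 4900 = 4.4%.
The labor force growth = (3214.7 − 3100) / 3100 = 3.7%.
Labor's share = 1 − 0.2 = 0.8.
The capital stock: 0.2 × 4.4 = 0.88 pp.
The labor force: 0.8 × 3.7 = 2.96 pp.
TFP growth = 5.3 − 3.84 = 1.46%.

TFP grew 1.46%.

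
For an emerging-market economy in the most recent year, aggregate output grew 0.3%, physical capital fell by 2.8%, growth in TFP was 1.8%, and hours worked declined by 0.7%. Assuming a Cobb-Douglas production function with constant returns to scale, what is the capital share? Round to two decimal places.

gY = gA + α·gK + (1−α)·gL, so gY − gA − gL = α(gK − gL).
0.3 − 1.8 + 0.7 = α × (-2.8 − (-0.7)).
-0.8 = -2.1 α, so α = 0.381.

0.38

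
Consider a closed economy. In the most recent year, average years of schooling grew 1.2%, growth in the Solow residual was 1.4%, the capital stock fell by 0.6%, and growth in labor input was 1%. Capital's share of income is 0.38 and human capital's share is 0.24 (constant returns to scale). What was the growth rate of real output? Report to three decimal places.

Labor's share = 1 − 0.38 − 0.24 = 0.38.
The capital stock: 0.38 × (-0.6) = -0.228 pp.
Average years of schooling: 0.24 × 1.2 = 0.288 pp.
Labor input: 0.38 × 1 = 0.38 pp.
Output growth = 1.4 + 0.44 = 1.84%.

1.840%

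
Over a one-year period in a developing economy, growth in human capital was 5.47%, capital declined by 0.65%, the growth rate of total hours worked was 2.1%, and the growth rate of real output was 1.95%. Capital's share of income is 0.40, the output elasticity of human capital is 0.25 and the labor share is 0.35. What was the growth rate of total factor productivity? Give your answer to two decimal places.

Labor's share = 1 − 0.4 − 0.25 = 0.35.
Capital: 0.4 × (-0.65) = -0.26 pp.
Human capital: 0.25 × 5.47 = 1.3675 pp.
Total hours worked: 0.35 × 2.1 = 0.735 pp.
TFP growth = 1.95 − 1.8425 = 0.1075%.

Total factor productivity growth was 0.11%.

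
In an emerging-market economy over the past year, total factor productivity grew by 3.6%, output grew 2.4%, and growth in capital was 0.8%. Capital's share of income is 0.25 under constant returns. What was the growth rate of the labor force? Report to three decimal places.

Labor's share = 1 − 0.25 = 0.75.
gY = gA + 0.25×0.8 + 0.75×g.
0.75×g = 2.4 − 3.6 − 0.2 = -1.4.
g = -1.4 / 0.75 = -1.86667%.

-1.867%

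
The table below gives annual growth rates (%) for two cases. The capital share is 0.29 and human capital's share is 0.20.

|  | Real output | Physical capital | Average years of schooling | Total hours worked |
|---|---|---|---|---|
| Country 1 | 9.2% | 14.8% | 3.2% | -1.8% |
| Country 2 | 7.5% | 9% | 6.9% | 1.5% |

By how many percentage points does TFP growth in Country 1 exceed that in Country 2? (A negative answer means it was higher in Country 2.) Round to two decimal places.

2.44 percentage points

Labor's share = 1 − 0.29 − 0.2 = 0.51.
Country 1: TFP = 9.2 − 4.292 − 0.64 + 0.918 = 5.186%.
Country 2: TFP = 7.5 − 2.61 − 1.38 − 0.765 = 2.745%.
Difference = 5.186 − (2.745) = 2.441 pp.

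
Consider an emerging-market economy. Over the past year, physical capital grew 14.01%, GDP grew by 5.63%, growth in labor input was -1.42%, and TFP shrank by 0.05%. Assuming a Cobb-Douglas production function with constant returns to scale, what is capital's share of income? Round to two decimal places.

α = 0.46

gY = gA + α·gK + (1−α)·gL, so gY − gA − gL = α(gK − gL).
5.63 + 0.05 + 1.42 = α × (14.01 − (-1.42)).
7.1 = 15.43 α, so α = 0.4601.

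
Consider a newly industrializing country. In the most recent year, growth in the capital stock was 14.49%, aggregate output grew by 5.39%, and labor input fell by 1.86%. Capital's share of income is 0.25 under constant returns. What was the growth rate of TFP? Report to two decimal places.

TFP grew 3.16%.

Labor's share = 1 − 0.25 = 0.75.
The capital stock: 0.25 × 14.49 = 3.6225 pp.
Labor input: 0.75 × (-1.86) = -1.395 pp.
TFP growth = 5.39 − 2.2275 = 3.1625%.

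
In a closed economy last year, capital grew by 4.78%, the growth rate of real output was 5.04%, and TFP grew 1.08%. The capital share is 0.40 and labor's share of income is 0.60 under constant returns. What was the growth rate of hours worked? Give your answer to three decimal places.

Hours worked grew 3.413%.

Labor's share = 1 − 0.4 = 0.6.
gY = gA + 0.4×4.78 + 0.6×g.
0.6×g = 5.04 − 1.08 − 1.912 = 2.048.
g = 2.048 / 0.6 = 3.41333%.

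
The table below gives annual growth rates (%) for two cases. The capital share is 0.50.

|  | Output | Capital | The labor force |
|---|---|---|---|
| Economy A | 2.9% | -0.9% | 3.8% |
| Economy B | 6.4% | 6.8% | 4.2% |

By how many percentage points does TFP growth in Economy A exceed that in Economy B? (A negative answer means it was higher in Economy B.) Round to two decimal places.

0.55 percentage points

Labor's share = 1 − 0.5 = 0.5.
Economy A: TFP = 2.9 + 0.45 − 1.9 = 1.45%.
Economy B: TFP = 6.4 − 3.4 − 2.1 = 0.9%.
Difference = 1.45 − (0.9) = 0.55 pp.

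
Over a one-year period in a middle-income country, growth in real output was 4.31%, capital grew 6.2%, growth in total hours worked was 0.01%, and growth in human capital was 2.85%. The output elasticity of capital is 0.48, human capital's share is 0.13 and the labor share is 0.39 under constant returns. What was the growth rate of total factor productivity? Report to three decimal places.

Labor's share = 1 − 0.48 − 0.13 = 0.39.
Capital: 0.48 × 6.2 = 2.976 pp.
Human capital: 0.13 × 2.85 = 0.3705 pp.
Total hours worked: 0.39 × 0.01 = 0.0039 pp.
TFP growth = 4.31 − 3.3504 = 0.9596%.

Total factor productivity growth was 0.960%.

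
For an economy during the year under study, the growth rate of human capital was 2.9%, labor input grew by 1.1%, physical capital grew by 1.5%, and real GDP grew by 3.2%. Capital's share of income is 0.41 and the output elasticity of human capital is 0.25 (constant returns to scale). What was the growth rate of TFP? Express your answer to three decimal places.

1.486%

Labor's share = 1 − 0.41 − 0.25 = 0.34.
Physical capital: 0.41 × 1.5 = 0.615 pp.
Human capital: 0.25 × 2.9 = 0.725 pp.
Labor input: 0.34 × 1.1 = 0.374 pp.
TFP growth = 3.2 − 1.714 = 1.486%.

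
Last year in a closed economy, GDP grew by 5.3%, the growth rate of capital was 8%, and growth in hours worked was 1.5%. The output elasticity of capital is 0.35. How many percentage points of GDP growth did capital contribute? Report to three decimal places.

Contribution = share × growth = 0.35 × 8 = 2.8 pp.

2.800 percentage points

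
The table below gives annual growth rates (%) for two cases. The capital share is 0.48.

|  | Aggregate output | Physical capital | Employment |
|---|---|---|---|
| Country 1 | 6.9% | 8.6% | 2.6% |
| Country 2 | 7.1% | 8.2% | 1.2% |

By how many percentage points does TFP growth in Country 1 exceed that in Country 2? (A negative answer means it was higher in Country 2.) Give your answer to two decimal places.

Labor's share = 1 − 0.48 = 0.52.
Country 1: TFP = 6.9 − 4.128 − 1.352 = 1.42%.
Country 2: TFP = 7.1 − 3.936 − 0.624 = 2.54%.
Difference = 1.42 − (2.54) = -1.12 pp.

-1.12 percentage points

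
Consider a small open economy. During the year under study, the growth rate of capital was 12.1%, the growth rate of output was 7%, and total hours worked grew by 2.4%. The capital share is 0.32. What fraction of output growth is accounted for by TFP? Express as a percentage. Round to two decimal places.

Labor's share = 1 − 0.32 = 0.68.
Capital: 0.32 × 12.1 = 3.872 pp.
Total hours worked: 0.68 × 2.4 = 1.632 pp.
TFP growth = 7 − 5.504 = 1.496%.
TFP share of growth = 1.496 / 7 × 100 = 21.3714%.

TFP accounted for 21.37% of growth.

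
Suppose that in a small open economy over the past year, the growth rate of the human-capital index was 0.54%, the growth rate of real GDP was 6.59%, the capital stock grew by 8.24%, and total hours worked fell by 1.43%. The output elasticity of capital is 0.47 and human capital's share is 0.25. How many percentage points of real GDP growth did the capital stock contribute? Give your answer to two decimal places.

Contribution = share × growth = 0.47 × 8.24 = 3.8728 pp.

3.87 percentage points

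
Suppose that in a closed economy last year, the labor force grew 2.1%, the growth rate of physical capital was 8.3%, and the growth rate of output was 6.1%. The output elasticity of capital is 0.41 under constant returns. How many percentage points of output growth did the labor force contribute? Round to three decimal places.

1.239 pp

Labor's share = 1 − 0.41 = 0.59.
Contribution = share × growth = 0.59 × 2.1 = 1.239 pp.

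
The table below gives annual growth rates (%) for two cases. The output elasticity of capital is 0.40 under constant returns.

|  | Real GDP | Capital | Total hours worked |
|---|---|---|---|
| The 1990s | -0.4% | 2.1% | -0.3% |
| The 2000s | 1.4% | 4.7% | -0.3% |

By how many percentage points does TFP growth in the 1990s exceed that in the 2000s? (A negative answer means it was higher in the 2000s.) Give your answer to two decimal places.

-0.76 percentage points

Labor's share = 1 − 0.4 = 0.6.
The 1990s: TFP = -0.4 − 0.84 + 0.18 = -1.06%.
The 2000s: TFP = 1.4 − 1.88 + 0.18 = -0.3%.
Difference = -1.06 − (-0.3) = -0.76 pp.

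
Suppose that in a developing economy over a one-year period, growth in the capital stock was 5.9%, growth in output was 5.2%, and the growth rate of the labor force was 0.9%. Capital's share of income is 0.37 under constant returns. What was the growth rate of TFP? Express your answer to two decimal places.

2.45%

Labor's share = 1 − 0.37 = 0.63.
The capital stock: 0.37 × 5.9 = 2.183 pp.
The labor force: 0.63 × 0.9 = 0.567 pp.
TFP growth = 5.2 − 2.75 = 2.45%.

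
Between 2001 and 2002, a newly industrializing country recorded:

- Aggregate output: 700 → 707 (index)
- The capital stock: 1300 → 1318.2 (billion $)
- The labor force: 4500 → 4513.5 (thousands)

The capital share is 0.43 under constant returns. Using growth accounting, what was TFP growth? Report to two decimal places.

0.23%

Aggregate output growth = (707 − 700) / 700 = 1%.
The capital stock growth = (1318.2 − 1300) / 1300 = 1.4%.
The labor force growth = (4513.5 − 4500) / 4500 = 0.3%.
Labor's share = 1 − 0.43 = 0.57.
The capital stock: 0.43 × 1.4 = 0.602 pp.
The labor force: 0.57 × 0.3 = 0.171 pp.
TFP growth = 1 − 0.773 = 0.227%.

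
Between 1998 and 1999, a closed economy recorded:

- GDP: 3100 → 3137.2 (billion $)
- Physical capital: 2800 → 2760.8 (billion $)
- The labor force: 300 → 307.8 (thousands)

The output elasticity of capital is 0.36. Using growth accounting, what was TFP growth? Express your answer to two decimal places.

0.04%

GDP growth = (3137.2 − 3100) / 3100 = 1.2%.
Physical capital growth = (2760.8 − 2800) / 2800 = -1.4%.
The labor force growth = (307.8 − 300) / 300 = 2.6%.
Labor's share = 1 − 0.36 = 0.64.
Physical capital: 0.36 × (-1.4) = -0.504 pp.
The labor force: 0.64 × 2.6 = 1.664 pp.
TFP growth = 1.2 − 1.16 = 0.04%.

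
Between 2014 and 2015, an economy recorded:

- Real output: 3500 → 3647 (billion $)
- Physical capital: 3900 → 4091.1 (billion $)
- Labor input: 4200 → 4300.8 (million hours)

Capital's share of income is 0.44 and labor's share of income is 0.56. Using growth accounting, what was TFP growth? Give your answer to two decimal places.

0.70%

Real output growth = (3647 − 3500) / 3500 = 4.2%.
Physical capital growth = (4091.1 − 3900) / 3900 = 4.9%.
Labor input growth = (4300.8 − 4200) / 4200 = 2.4%.
Labor's share = 1 − 0.44 = 0.56.
Physical capital: 0.44 × 4.9 = 2.156 pp.
Labor input: 0.56 × 2.4 = 1.344 pp.
TFP growth = 4.2 − 3.5 = 0.7%.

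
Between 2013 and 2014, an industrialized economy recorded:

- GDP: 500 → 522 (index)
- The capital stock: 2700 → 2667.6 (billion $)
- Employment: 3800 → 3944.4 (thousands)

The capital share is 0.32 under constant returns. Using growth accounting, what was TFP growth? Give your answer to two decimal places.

GDP growth = (522 − 500) / 500 = 4.4%.
The capital stock growth = (2667.6 − 2700) / 2700 = -1.2%.
Employment growth = (3944.4 − 3800) / 3800 = 3.8%.
Labor's share = 1 − 0.32 = 0.68.
The capital stock: 0.32 × (-1.2) = -0.384 pp.
Employment: 0.68 × 3.8 = 2.584 pp.
TFP growth = 4.4 − 2.2 = 2.2%.

TFP grew 2.20%.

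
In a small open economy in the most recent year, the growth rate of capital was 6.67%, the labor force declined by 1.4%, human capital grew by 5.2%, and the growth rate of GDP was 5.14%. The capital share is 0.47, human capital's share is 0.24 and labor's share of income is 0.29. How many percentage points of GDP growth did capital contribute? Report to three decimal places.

3.135

Contribution = share × growth = 0.47 × 6.67 = 3.1349 pp.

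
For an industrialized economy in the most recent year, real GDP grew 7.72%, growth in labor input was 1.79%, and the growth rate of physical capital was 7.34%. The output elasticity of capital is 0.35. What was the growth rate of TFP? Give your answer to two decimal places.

3.99%

Labor's share = 1 − 0.35 = 0.65.
Physical capital: 0.35 × 7.34 = 2.569 pp.
Labor input: 0.65 × 1.79 = 1.1635 pp.
TFP growth = 7.72 − 3.7325 = 3.9875%.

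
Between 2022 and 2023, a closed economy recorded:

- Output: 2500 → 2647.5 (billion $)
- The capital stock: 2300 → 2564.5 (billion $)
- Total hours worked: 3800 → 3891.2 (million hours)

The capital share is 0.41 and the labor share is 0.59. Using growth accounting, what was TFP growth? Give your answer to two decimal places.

-0.23%

Output growth = (2647.5 − 2500) / 2500 = 5.9%.
The capital stock growth = (2564.5 − 2300) / 2300 = 11.5%.
Total hours worked growth = (3891.2 − 3800) / 3800 = 2.4%.
Labor's share = 1 − 0.41 = 0.59.
The capital stock: 0.41 × 11.5 = 4.715 pp.
Total hours worked: 0.59 × 2.4 = 1.416 pp.
TFP growth = 5.9 − 6.131 = -0.231%.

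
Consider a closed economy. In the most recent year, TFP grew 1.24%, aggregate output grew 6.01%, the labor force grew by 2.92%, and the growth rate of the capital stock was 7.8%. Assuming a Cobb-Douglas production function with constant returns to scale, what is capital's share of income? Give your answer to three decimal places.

Capital's share of income is 0.379.

gY = gA + α·gK + (1−α)·gL, so gY − gA − gL = α(gK − gL).
6.01 − 1.24 − 2.92 = α × (7.8 − 2.92).
1.85 = 4.88 α, so α = 0.3791.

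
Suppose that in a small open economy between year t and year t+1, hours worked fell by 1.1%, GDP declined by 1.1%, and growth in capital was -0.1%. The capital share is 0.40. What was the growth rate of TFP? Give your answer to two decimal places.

Labor's share = 1 − 0.4 = 0.6.
Capital: 0.4 × (-0.1) = -0.04 pp.
Hours worked: 0.6 × (-1.1) = -0.66 pp.
TFP growth = -1.1 + 0.7 = -0.4%.

-0.40%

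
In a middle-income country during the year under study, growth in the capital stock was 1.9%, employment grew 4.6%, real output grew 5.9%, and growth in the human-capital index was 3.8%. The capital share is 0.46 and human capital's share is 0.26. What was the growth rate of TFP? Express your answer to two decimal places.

Labor's share = 1 − 0.46 − 0.26 = 0.28.
The capital stock: 0.46 × 1.9 = 0.874 pp.
The human-capital index: 0.26 × 3.8 = 0.988 pp.
Employment: 0.28 × 4.6 = 1.288 pp.
TFP growth = 5.9 − 3.15 = 2.75%.

2.75%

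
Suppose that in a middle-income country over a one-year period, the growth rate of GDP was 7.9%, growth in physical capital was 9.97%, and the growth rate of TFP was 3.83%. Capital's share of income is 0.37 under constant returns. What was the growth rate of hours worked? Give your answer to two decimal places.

Labor's share = 1 − 0.37 = 0.63.
gY = gA + 0.37×9.97 + 0.63×g.
0.63×g = 7.9 − 3.83 − 3.6889 = 0.3811.
g = 0.3811 / 0.63 = 0.6049%.

0.60%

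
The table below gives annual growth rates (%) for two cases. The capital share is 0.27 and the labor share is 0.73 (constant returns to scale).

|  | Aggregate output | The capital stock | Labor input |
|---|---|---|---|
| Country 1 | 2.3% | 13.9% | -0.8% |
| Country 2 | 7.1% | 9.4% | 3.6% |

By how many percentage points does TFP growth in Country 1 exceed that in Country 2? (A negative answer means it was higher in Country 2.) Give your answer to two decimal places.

-2.80 percentage points

Labor's share = 1 − 0.27 = 0.73.
Country 1: TFP = 2.3 − 3.753 + 0.584 = -0.869%.
Country 2: TFP = 7.1 − 2.538 − 2.628 = 1.934%.
Difference = -0.869 − (1.934) = -2.803 pp.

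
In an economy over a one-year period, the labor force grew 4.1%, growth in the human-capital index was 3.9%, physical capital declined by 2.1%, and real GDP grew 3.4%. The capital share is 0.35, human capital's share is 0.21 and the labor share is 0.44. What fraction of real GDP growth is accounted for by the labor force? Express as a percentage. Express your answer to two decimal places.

Labor's share = 1 − 0.35 − 0.21 = 0.44.
The labor force contributed 0.44 × 4.1 = 1.804 pp.
Share of growth = 1.804 / 3.4 × 100 = 53.0588%.

The labor force accounted for 53.06% of growth.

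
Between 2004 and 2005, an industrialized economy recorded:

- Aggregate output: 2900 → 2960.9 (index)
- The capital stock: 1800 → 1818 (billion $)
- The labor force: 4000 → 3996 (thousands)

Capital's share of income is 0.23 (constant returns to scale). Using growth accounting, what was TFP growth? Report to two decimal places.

Aggregate output growth = (2960.9 − 2900) / 2900 = 2.1%.
The capital stock growth = (1818 − 1800) / 1800 = 1%.
The labor force growth = (3996 − 4000) / 4000 = -0.1%.
Labor's share = 1 − 0.23 = 0.77.
The capital stock: 0.23 × 1 = 0.23 pp.
The labor force: 0.77 × (-0.1) = -0.077 pp.
TFP growth = 2.1 − 0.153 = 1.947%.

1.95%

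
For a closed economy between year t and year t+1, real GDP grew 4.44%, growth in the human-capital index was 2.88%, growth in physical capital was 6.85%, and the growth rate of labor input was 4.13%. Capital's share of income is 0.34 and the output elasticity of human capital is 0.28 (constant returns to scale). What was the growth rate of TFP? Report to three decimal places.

-0.265%

Labor's share = 1 − 0.34 − 0.28 = 0.38.
Physical capital: 0.34 × 6.85 = 2.329 pp.
The human-capital index: 0.28 × 2.88 = 0.8064 pp.
Labor input: 0.38 × 4.13 = 1.5694 pp.
TFP growth = 4.44 − 4.7048 = -0.2648%.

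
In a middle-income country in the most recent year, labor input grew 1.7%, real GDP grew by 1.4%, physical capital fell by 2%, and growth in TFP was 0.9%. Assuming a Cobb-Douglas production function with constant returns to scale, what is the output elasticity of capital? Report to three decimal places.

The output elasticity of capital is 0.324.

gY = gA + α·gK + (1−α)·gL, so gY − gA − gL = α(gK − gL).
1.4 − 0.9 − 1.7 = α × (-2 − 1.7).
-1.2 = -3.7 α, so α = 0.32432.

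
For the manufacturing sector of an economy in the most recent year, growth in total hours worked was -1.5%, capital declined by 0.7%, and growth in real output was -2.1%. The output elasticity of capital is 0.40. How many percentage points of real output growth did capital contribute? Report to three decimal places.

Contribution = share × growth = 0.4 × (-0.7) = -0.28 pp.

-0.280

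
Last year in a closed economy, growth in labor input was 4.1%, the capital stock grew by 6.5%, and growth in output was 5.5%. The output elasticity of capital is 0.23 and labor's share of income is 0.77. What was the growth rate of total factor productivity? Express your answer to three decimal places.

Labor's share = 1 − 0.23 = 0.77.
The capital stock: 0.23 × 6.5 = 1.495 pp.
Labor input: 0.77 × 4.1 = 3.157 pp.
TFP growth = 5.5 − 4.652 = 0.848%.

0.848%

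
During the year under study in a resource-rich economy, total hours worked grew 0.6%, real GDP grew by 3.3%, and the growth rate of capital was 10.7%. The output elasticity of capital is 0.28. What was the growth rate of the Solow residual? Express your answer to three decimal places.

-0.128%

Labor's share = 1 − 0.28 = 0.72.
Capital: 0.28 × 10.7 = 2.996 pp.
Total hours worked: 0.72 × 0.6 = 0.432 pp.
TFP growth = 3.3 − 3.428 = -0.128%.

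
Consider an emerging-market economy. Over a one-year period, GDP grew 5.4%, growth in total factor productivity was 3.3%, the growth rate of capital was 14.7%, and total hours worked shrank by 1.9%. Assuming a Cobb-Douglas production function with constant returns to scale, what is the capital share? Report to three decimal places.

gY = gA + α·gK + (1−α)·gL, so gY − gA − gL = α(gK − gL).
5.4 − 3.3 + 1.9 = α × (14.7 − (-1.9)).
4 = 16.6 α, so α = 0.24096.

The capital share is 0.241.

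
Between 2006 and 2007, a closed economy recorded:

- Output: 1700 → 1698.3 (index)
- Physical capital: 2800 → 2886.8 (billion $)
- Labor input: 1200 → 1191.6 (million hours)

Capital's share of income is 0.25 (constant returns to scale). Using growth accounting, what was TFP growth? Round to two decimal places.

-0.35%

Output growth = (1698.3 − 1700) / 1700 = -0.1%.
Physical capital growth = (2886.8 − 2800) / 2800 = 3.1%.
Labor input growth = (1191.6 − 1200) / 1200 = -0.7%.
Labor's share = 1 − 0.25 = 0.75.
Physical capital: 0.25 × 3.1 = 0.775 pp.
Labor input: 0.75 × (-0.7) = -0.525 pp.
TFP growth = -0.1 − 0.25 = -0.35%.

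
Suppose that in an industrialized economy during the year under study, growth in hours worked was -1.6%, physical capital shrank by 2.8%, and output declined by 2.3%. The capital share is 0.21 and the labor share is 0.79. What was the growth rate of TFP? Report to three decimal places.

-0.448%

Labor's share = 1 − 0.21 = 0.79.
Physical capital: 0.21 × (-2.8) = -0.588 pp.
Hours worked: 0.79 × (-1.6) = -1.264 pp.
TFP growth = -2.3 + 1.852 = -0.448%.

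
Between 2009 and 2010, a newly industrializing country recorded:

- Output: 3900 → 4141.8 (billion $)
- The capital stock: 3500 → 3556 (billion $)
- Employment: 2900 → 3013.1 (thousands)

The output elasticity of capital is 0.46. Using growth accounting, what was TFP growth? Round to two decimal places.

3.36%

Output growth = (4141.8 − 3900) / 3900 = 6.2%.
The capital stock growth = (3556 − 3500) / 3500 = 1.6%.
Employment growth = (3013.1 − 2900) / 2900 = 3.9%.
Labor's share = 1 − 0.46 = 0.54.
The capital stock: 0.46 × 1.6 = 0.736 pp.
Employment: 0.54 × 3.9 = 2.106 pp.
TFP growth = 6.2 − 2.842 = 3.358%.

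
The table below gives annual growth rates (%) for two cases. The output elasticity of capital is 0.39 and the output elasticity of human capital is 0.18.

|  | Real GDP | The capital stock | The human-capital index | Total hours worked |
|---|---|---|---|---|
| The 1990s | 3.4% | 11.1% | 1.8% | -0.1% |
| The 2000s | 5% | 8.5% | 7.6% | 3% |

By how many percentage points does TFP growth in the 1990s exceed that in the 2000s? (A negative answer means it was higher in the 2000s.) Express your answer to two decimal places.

Labor's share = 1 − 0.39 − 0.18 = 0.43.
The 1990s: TFP = 3.4 − 4.329 − 0.324 + 0.043 = -1.21%.
The 2000s: TFP = 5 − 3.315 − 1.368 − 1.29 = -0.973%.
Difference = -1.21 − (-0.973) = -0.237 pp.

-0.24 percentage points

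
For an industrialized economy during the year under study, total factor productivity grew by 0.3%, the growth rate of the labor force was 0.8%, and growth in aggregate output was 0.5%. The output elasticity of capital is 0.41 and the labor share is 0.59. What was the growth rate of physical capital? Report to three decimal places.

Labor's share = 1 − 0.41 = 0.59.
gY = gA + 0.59×0.8 + 0.41×g.
0.41×g = 0.5 − 0.3 − 0.472 = -0.272.
g = -0.272 / 0.41 = -0.66341%.

-0.663%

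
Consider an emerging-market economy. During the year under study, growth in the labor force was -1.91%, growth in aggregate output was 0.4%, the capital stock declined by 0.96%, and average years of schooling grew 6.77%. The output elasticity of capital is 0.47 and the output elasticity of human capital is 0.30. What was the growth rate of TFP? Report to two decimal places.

Labor's share = 1 − 0.47 − 0.3 = 0.23.
The capital stock: 0.47 × (-0.96) = -0.4512 pp.
Average years of schooling: 0.3 × 6.77 = 2.031 pp.
The labor force: 0.23 × (-1.91) = -0.4393 pp.
TFP growth = 0.4 − 1.1405 = -0.7405%.

-0.74%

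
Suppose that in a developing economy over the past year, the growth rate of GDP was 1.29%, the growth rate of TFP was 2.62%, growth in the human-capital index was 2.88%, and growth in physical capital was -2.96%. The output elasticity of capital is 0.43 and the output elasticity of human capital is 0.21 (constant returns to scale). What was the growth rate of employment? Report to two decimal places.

Labor's share = 1 − 0.43 − 0.21 = 0.36.
gY = gA + 0.43×(-2.96) + 0.21×2.88 + 0.36×g.
0.36×g = 1.29 − 2.62 + 0.668 = -0.662.
g = -0.662 / 0.36 = -1.8389%.

-1.84%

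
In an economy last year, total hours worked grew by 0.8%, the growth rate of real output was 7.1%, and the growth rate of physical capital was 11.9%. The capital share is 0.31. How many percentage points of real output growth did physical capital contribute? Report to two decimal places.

3.69

Contribution = share × growth = 0.31 × 11.9 = 3.689 pp.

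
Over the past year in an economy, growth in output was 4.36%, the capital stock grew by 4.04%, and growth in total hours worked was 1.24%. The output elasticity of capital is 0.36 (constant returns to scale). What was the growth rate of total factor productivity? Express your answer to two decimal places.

Labor's share = 1 − 0.36 = 0.64.
The capital stock: 0.36 × 4.04 = 1.4544 pp.
Total hours worked: 0.64 × 1.24 = 0.7936 pp.
TFP growth = 4.36 − 2.248 = 2.112%.

2.11%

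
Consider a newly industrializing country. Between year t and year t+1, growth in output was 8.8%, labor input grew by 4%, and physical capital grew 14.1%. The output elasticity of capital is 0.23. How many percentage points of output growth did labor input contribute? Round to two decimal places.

3.08 pp

Labor's share = 1 − 0.23 = 0.77.
Contribution = share × growth = 0.77 × 4 = 3.08 pp.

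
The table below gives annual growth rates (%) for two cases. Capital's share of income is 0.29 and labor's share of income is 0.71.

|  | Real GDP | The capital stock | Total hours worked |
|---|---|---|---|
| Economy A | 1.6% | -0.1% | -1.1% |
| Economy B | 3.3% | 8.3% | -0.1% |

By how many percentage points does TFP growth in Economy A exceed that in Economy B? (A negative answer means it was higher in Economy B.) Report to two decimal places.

1.45 percentage points

Labor's share = 1 − 0.29 = 0.71.
Economy A: TFP = 1.6 + 0.029 + 0.781 = 2.41%.
Economy B: TFP = 3.3 − 2.407 + 0.071 = 0.964%.
Difference = 2.41 − (0.964) = 1.446 pp.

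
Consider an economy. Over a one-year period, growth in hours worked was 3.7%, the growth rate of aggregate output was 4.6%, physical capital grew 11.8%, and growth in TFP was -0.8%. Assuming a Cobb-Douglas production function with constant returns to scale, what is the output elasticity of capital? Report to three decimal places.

0.210

gY = gA + α·gK + (1−α)·gL, so gY − gA − gL = α(gK − gL).
4.6 + 0.8 − 3.7 = α × (11.8 − 3.7).
1.7 = 8.1 α, so α = 0.20988.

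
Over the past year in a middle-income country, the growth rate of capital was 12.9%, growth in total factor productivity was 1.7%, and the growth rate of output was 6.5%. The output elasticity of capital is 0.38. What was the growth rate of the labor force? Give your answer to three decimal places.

Labor's share = 1 − 0.38 = 0.62.
gY = gA + 0.38×12.9 + 0.62×g.
0.62×g = 6.5 − 1.7 − 4.902 = -0.102.
g = -0.102 / 0.62 = -0.16452%.

-0.165%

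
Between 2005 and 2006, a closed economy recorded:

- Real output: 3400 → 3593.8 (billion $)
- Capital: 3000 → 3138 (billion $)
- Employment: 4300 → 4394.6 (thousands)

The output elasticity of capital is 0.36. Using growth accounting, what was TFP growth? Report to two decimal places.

Real output growth = (3593.8 − 3400) / 3400 = 5.7%.
Capital growth = (3138 − 3000) / 3000 = 4.6%.
Employment growth = (4394.6 − 4300) / 4300 = 2.2%.
Labor's share = 1 − 0.36 = 0.64.
Capital: 0.36 × 4.6 = 1.656 pp.
Employment: 0.64 × 2.2 = 1.408 pp.
TFP growth = 5.7 − 3.064 = 2.636%.

TFP growth was 2.64%.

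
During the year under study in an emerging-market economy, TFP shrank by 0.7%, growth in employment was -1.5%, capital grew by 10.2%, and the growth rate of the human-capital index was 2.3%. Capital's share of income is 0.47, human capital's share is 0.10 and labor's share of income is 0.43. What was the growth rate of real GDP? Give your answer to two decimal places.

Labor's share = 1 − 0.47 − 0.1 = 0.43.
Capital: 0.47 × 10.2 = 4.794 pp.
The human-capital index: 0.1 × 2.3 = 0.23 pp.
Employment: 0.43 × (-1.5) = -0.645 pp.
Output growth = -0.7 + 4.379 = 3.679%.

Real GDP growth was 3.68%.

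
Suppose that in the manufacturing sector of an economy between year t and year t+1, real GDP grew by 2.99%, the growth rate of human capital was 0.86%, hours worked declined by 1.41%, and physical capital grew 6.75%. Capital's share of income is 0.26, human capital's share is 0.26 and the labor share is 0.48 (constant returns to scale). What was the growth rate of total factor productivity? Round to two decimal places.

Labor's share = 1 − 0.26 − 0.26 = 0.48.
Physical capital: 0.26 × 6.75 = 1.755 pp.
Human capital: 0.26 × 0.86 = 0.2236 pp.
Hours worked: 0.48 × (-1.41) = -0.6768 pp.
TFP growth = 2.99 − 1.3018 = 1.6882%.

1.69%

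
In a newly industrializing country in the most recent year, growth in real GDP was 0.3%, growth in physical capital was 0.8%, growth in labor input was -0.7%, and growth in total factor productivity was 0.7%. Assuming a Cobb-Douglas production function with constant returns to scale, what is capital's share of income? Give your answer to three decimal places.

α = 0.200

gY = gA + α·gK + (1−α)·gL, so gY − gA − gL = α(gK − gL).
0.3 − 0.7 + 0.7 = α × (0.8 − (-0.7)).
0.3 = 1.5 α, so α = 0.2.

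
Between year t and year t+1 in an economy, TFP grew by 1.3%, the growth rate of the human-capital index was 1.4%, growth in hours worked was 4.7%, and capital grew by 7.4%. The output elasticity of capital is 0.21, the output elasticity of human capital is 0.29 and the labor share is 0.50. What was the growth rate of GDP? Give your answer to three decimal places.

Labor's share = 1 − 0.21 − 0.29 = 0.5.
Capital: 0.21 × 7.4 = 1.554 pp.
The human-capital index: 0.29 × 1.4 = 0.406 pp.
Hours worked: 0.5 × 4.7 = 2.35 pp.
Output growth = 1.3 + 4.31 = 5.61%.

5.610%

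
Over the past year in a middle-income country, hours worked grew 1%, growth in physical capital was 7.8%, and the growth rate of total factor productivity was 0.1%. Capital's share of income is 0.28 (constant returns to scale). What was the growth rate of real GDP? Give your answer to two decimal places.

3.00%

Labor's share = 1 − 0.28 = 0.72.
Physical capital: 0.28 × 7.8 = 2.184 pp.
Hours worked: 0.72 × 1 = 0.72 pp.
Output growth = 0.1 + 2.904 = 3.004%.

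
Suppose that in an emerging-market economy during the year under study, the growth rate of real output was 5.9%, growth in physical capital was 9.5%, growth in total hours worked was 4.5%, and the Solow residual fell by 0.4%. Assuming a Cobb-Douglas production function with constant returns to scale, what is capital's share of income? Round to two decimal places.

gY = gA + α·gK + (1−α)·gL, so gY − gA − gL = α(gK − gL).
5.9 + 0.4 − 4.5 = α × (9.5 − 4.5).
1.8 = 5 α, so α = 0.36.

α = 0.36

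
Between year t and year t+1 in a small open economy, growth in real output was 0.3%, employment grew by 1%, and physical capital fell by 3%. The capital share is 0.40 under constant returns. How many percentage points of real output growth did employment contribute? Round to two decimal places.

0.60

Labor's share = 1 − 0.4 = 0.6.
Contribution = share × growth = 0.6 × 1 = 0.6 pp.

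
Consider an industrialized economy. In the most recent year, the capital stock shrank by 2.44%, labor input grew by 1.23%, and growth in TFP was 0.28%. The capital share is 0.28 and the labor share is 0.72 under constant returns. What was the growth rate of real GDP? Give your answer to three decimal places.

Labor's share = 1 − 0.28 = 0.72.
The capital stock: 0.28 × (-2.44) = -0.6832 pp.
Labor input: 0.72 × 1.23 = 0.8856 pp.
Output growth = 0.28 + 0.2024 = 0.4824%.

Real GDP grew 0.482%.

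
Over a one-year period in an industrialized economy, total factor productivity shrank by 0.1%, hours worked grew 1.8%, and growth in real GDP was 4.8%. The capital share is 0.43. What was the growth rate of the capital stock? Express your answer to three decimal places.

9.009%

Labor's share = 1 − 0.43 = 0.57.
gY = gA + 0.57×1.8 + 0.43×g.
0.43×g = 4.8 + 0.1 − 1.026 = 3.874.
g = 3.874 / 0.43 = 9.0093%.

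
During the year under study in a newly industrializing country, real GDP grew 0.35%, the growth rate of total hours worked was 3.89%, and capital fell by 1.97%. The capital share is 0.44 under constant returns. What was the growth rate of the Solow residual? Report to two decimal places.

-0.96%

Labor's share = 1 − 0.44 = 0.56.
Capital: 0.44 × (-1.97) = -0.8668 pp.
Total hours worked: 0.56 × 3.89 = 2.1784 pp.
TFP growth = 0.35 − 1.3116 = -0.9616%.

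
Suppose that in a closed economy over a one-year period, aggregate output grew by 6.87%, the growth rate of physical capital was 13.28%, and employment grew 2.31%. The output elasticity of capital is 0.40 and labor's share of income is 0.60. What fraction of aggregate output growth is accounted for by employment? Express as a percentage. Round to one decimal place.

20.2%

Labor's share = 1 − 0.4 = 0.6.
Employment contributed 0.6 × 2.31 = 1.386 pp.
Share of growth = 1.386 / 6.87 × 100 = 20.175%.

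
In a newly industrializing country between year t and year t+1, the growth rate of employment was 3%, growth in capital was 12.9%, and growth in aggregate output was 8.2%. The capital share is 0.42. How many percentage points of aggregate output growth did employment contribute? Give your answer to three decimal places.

1.740 pp

Labor's share = 1 − 0.42 = 0.58.
Contribution = share × growth = 0.58 × 3 = 1.74 pp.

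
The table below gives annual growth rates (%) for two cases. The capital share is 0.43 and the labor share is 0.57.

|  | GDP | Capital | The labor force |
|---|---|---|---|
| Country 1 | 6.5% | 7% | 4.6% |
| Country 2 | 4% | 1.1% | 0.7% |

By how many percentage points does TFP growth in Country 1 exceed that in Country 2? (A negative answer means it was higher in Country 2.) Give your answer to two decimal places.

-2.26 percentage points

Labor's share = 1 − 0.43 = 0.57.
Country 1: TFP = 6.5 − 3.01 − 2.622 = 0.868%.
Country 2: TFP = 4 − 0.473 − 0.399 = 3.128%.
Difference = 0.868 − (3.128) = -2.26 pp.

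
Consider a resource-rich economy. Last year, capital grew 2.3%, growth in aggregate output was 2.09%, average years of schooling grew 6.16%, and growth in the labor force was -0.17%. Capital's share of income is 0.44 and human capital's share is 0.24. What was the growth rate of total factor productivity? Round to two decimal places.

Labor's share = 1 − 0.44 − 0.24 = 0.32.
Capital: 0.44 × 2.3 = 1.012 pp.
Average years of schooling: 0.24 × 6.16 = 1.4784 pp.
The labor force: 0.32 × (-0.17) = -0.0544 pp.
TFP growth = 2.09 − 2.436 = -0.346%.

-0.35%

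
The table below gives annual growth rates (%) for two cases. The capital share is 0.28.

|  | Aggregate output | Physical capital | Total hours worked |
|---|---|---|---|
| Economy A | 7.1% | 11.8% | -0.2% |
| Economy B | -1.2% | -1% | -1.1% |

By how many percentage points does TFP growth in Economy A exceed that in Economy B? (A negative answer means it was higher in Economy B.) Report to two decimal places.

4.07 percentage points

Labor's share = 1 − 0.28 = 0.72.
Economy A: TFP = 7.1 − 3.304 + 0.144 = 3.94%.
Economy B: TFP = -1.2 + 0.28 + 0.792 = -0.128%.
Difference = 3.94 − (-0.128) = 4.068 pp.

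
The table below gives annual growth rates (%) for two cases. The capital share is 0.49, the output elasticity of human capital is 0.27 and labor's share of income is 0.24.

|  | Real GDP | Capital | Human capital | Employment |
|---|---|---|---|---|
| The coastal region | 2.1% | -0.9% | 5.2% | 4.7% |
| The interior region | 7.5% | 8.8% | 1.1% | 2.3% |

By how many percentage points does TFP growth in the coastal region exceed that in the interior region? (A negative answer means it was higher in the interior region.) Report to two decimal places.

Labor's share = 1 − 0.49 − 0.27 = 0.24.
The coastal region: TFP = 2.1 + 0.441 − 1.404 − 1.128 = 0.009%.
The interior region: TFP = 7.5 − 4.312 − 0.297 − 0.552 = 2.339%.
Difference = 0.009 − (2.339) = -2.33 pp.

-2.33 percentage points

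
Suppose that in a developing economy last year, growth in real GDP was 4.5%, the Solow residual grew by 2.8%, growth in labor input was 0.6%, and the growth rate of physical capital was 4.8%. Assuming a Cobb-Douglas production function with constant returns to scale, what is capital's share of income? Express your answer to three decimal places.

gY = gA + α·gK + (1−α)·gL, so gY − gA − gL = α(gK − gL).
4.5 − 2.8 − 0.6 = α × (4.8 − 0.6).
1.1 = 4.2 α, so α = 0.2619.

Capital's share of income is 0.262.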